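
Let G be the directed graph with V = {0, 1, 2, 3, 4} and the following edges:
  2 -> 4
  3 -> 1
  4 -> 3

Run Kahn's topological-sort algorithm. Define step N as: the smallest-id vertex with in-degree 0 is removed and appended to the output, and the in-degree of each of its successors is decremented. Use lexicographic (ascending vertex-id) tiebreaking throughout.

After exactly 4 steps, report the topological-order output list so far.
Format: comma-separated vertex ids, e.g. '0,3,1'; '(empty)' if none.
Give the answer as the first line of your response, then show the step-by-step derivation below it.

0,2,4,3

step 1: output 0; order=[0]; indeg=(0,1,0,1,1)
step 2: output 2; order=[0,2]; indeg=(0,1,0,1,0)
step 3: output 4; order=[0,2,4]; indeg=(0,1,0,0,0)
step 4: output 3; order=[0,2,4,3]; indeg=(0,0,0,0,0)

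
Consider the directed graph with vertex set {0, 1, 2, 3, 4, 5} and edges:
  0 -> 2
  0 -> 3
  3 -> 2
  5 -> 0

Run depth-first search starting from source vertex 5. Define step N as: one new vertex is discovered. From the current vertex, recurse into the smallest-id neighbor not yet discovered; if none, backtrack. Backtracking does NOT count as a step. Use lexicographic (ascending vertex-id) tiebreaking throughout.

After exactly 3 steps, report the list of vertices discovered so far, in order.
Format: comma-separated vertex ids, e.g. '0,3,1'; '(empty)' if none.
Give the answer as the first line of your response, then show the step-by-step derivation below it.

5,0,2

step 1: discover 5; path=5; order=5
step 2: discover 0; path=5>0; order=5,0
step 3: discover 2; path=5>0>2; order=5,0,2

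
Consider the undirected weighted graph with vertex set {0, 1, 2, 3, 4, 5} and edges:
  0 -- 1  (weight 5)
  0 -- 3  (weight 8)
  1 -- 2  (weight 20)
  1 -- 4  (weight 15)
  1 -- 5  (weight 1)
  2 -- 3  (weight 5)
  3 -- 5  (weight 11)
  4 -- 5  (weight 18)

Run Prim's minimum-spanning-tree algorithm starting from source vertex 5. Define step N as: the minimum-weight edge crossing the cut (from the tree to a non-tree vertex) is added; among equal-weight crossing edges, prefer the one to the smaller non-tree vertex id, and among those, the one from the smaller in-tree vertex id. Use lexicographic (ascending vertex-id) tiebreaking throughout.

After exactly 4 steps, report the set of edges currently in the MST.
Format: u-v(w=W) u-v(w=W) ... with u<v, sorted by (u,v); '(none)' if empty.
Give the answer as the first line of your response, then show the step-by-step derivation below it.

0-1(w=5) 0-3(w=8) 1-5(w=1) 2-3(w=5)

step 1: add edge 1-5 (w=1); MST = {1-5(w=1)}
step 2: add edge 0-1 (w=5); MST = {0-1(w=5) 1-5(w=1)}
step 3: add edge 0-3 (w=8); MST = {0-1(w=5) 0-3(w=8) 1-5(w=1)}
step 4: add edge 2-3 (w=5); MST = {0-1(w=5) 0-3(w=8) 1-5(w=1) 2-3(w=5)}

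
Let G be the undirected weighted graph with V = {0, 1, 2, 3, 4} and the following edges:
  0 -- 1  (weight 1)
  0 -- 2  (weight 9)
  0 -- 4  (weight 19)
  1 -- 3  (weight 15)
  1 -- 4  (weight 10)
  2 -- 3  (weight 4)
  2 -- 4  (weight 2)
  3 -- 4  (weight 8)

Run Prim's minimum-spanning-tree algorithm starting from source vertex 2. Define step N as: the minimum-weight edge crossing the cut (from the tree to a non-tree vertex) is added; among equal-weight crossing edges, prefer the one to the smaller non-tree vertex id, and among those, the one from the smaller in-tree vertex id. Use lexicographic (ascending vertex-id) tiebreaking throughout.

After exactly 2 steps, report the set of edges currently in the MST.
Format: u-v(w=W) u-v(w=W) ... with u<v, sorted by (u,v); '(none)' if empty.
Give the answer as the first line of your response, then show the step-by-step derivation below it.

2-3(w=4) 2-4(w=2)

step 1: add edge 2-4 (w=2); MST = {2-4(w=2)}
step 2: add edge 2-3 (w=4); MST = {2-3(w=4) 2-4(w=2)}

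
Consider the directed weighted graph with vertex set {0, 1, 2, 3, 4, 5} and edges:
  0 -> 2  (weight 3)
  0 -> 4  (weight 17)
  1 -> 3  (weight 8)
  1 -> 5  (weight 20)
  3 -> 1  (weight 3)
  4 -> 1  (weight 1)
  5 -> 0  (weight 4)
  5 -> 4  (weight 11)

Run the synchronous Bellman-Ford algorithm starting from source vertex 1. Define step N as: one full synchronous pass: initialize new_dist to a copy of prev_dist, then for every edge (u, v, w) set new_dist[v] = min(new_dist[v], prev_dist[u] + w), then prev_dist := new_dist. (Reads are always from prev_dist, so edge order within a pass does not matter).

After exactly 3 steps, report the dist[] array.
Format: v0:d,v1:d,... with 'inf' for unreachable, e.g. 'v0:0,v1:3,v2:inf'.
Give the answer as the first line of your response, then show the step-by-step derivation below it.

v0:24,v1:0,v2:27,v3:8,v4:31,v5:20

step 1: dist = v0:inf,v1:0,v2:inf,v3:8,v4:inf,v5:20
step 2: dist = v0:24,v1:0,v2:inf,v3:8,v4:31,v5:20
step 3: dist = v0:24,v1:0,v2:27,v3:8,v4:31,v5:20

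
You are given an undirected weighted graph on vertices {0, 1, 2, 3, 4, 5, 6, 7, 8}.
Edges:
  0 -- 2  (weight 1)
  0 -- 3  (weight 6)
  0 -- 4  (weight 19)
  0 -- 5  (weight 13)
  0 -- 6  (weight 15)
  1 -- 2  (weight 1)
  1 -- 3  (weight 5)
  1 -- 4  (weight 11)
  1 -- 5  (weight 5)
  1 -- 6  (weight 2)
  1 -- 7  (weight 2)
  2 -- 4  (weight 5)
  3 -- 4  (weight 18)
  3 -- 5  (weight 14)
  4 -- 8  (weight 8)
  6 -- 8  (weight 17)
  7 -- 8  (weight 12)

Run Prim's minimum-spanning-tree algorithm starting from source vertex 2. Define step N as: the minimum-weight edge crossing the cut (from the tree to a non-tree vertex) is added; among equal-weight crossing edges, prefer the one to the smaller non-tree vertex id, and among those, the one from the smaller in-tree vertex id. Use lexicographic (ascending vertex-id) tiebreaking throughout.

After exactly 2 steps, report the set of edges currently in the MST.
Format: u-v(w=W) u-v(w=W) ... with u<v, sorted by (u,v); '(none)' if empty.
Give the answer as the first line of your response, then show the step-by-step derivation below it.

0-2(w=1) 1-2(w=1)

step 1: add edge 0-2 (w=1); MST = {0-2(w=1)}
step 2: add edge 1-2 (w=1); MST = {0-2(w=1) 1-2(w=1)}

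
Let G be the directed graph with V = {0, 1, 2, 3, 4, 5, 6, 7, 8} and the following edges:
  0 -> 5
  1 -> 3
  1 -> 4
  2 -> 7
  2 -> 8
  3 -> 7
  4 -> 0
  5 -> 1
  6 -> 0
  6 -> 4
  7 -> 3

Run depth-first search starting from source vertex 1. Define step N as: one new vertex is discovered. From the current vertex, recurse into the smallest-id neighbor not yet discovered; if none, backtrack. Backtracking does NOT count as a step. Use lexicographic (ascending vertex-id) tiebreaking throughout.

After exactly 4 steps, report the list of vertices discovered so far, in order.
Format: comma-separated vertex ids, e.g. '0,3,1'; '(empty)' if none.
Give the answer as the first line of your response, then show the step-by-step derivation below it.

1,3,7,4

step 1: discover 1; path=1; order=1
step 2: discover 3; path=1>3; order=1,3
step 3: discover 7; path=1>3>7; order=1,3,7
step 4: discover 4; path=1>4; order=1,3,7,4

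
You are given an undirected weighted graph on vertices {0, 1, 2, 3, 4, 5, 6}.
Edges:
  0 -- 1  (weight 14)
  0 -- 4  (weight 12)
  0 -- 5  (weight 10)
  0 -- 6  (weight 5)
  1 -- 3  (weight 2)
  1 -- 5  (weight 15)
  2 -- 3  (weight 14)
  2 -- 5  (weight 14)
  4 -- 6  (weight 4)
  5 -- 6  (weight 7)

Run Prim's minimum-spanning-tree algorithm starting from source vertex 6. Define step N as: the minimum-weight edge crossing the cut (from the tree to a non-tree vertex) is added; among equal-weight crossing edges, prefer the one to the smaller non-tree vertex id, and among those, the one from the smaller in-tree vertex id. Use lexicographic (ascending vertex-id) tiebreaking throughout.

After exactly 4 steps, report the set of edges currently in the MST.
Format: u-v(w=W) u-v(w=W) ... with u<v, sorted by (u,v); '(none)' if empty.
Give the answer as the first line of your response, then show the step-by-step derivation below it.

0-1(w=14) 0-6(w=5) 4-6(w=4) 5-6(w=7)

step 1: add edge 4-6 (w=4); MST = {4-6(w=4)}
step 2: add edge 0-6 (w=5); MST = {0-6(w=5) 4-6(w=4)}
step 3: add edge 5-6 (w=7); MST = {0-6(w=5) 4-6(w=4) 5-6(w=7)}
step 4: add edge 0-1 (w=14); MST = {0-1(w=14) 0-6(w=5) 4-6(w=4) 5-6(w=7)}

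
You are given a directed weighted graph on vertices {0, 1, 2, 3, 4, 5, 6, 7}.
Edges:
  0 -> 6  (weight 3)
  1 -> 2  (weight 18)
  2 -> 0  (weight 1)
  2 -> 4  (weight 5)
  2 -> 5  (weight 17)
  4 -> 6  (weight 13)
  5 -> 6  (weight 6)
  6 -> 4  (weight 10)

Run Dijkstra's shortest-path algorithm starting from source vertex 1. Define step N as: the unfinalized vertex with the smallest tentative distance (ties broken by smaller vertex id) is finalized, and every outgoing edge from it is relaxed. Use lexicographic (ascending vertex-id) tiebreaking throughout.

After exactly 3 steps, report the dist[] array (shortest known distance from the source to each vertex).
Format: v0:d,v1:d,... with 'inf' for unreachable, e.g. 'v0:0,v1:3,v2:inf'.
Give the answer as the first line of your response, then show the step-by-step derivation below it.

v0:19,v1:0,v2:18,v3:inf,v4:23,v5:35,v6:22,v7:inf

step 1: dist = v0:inf,v1:0,v2:18,v3:inf,v4:inf,v5:inf,v6:inf,v7:inf
step 2: dist = v0:19,v1:0,v2:18,v3:inf,v4:23,v5:35,v6:inf,v7:inf
step 3: dist = v0:19,v1:0,v2:18,v3:inf,v4:23,v5:35,v6:22,v7:inf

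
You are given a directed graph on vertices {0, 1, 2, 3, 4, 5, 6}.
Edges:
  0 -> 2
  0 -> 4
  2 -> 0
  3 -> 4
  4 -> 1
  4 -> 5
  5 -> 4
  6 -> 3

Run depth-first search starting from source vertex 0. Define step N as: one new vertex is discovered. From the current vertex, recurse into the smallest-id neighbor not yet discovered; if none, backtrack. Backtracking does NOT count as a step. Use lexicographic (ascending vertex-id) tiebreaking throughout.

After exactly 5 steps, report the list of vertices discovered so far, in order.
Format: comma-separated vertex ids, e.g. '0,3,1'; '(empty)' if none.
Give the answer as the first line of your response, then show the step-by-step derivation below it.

0,2,4,1,5

step 1: discover 0; path=0; order=0
step 2: discover 2; path=0>2; order=0,2
step 3: discover 4; path=0>4; order=0,2,4
step 4: discover 1; path=0>4>1; order=0,2,4,1
step 5: discover 5; path=0>4>5; order=0,2,4,1,5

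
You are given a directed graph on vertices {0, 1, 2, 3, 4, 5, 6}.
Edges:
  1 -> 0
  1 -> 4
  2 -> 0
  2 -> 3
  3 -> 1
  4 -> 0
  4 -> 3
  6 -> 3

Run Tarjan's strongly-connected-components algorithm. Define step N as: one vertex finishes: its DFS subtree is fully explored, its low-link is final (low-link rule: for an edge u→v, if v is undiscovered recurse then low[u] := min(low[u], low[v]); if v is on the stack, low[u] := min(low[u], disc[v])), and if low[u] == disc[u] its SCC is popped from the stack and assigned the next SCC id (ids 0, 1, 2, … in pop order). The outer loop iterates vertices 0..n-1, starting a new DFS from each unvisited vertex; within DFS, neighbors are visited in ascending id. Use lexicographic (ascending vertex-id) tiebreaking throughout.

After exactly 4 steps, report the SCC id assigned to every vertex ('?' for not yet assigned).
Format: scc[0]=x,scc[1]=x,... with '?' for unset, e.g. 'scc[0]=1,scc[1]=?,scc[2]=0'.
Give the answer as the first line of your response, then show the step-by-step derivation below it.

scc[0]=0,scc[1]=1,scc[2]=?,scc[3]=1,scc[4]=1,scc[5]=?,scc[6]=?

step 1: low=(low[0]=0,low[1]=?,low[2]=?,low[3]=?,low[4]=?,low[5]=?,low[6]=?); scc=(scc[0]=0,scc[1]=?,scc[2]=?,scc[3]=?,scc[4]=?,scc[5]=?,scc[6]=?)
step 2: low=(low[0]=0,low[1]=1,low[2]=?,low[3]=1,low[4]=2,low[5]=?,low[6]=?); scc=(scc[0]=0,scc[1]=?,scc[2]=?,scc[3]=?,scc[4]=?,scc[5]=?,scc[6]=?)
step 3: low=(low[0]=0,low[1]=1,low[2]=?,low[3]=1,low[4]=1,low[5]=?,low[6]=?); scc=(scc[0]=0,scc[1]=?,scc[2]=?,scc[3]=?,scc[4]=?,scc[5]=?,scc[6]=?)
step 4: low=(low[0]=0,low[1]=1,low[2]=?,low[3]=1,low[4]=1,low[5]=?,low[6]=?); scc=(scc[0]=0,scc[1]=1,scc[2]=?,scc[3]=1,scc[4]=1,scc[5]=?,scc[6]=?)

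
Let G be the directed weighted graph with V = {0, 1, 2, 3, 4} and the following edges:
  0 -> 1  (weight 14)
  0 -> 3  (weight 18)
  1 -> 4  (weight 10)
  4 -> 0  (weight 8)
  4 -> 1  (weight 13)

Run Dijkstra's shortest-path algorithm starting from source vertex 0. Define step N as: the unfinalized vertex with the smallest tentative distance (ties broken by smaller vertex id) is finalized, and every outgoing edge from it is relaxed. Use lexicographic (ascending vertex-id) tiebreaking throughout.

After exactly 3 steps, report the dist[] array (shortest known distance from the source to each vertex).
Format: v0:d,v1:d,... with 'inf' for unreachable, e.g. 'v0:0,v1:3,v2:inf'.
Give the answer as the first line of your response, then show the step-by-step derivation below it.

v0:0,v1:14,v2:inf,v3:18,v4:24

step 1: dist = v0:0,v1:14,v2:inf,v3:18,v4:inf
step 2: dist = v0:0,v1:14,v2:inf,v3:18,v4:24
step 3: dist = v0:0,v1:14,v2:inf,v3:18,v4:24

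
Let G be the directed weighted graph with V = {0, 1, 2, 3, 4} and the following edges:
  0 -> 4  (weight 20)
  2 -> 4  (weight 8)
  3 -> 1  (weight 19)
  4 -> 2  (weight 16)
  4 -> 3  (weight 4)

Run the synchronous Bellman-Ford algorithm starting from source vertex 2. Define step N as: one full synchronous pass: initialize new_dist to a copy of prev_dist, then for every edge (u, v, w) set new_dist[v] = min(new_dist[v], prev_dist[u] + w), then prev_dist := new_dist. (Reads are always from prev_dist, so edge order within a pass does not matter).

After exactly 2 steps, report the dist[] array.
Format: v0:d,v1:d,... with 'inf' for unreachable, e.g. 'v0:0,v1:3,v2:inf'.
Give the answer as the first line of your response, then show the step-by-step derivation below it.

v0:inf,v1:inf,v2:0,v3:12,v4:8

step 1: dist = v0:inf,v1:inf,v2:0,v3:inf,v4:8
step 2: dist = v0:inf,v1:inf,v2:0,v3:12,v4:8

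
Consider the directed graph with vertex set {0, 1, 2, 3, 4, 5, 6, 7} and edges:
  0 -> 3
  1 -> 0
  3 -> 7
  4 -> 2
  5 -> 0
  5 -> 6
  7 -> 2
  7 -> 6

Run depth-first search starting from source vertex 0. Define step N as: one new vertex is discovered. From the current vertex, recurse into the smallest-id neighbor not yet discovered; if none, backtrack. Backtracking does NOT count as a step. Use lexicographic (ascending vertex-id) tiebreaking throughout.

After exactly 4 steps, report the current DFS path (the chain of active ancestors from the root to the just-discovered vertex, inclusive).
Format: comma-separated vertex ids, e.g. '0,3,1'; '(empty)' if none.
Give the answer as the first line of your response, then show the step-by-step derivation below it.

0,3,7,2

step 1: discover 0; path=0; order=0
step 2: discover 3; path=0>3; order=0,3
step 3: discover 7; path=0>3>7; order=0,3,7
step 4: discover 2; path=0>3>7>2; order=0,3,7,2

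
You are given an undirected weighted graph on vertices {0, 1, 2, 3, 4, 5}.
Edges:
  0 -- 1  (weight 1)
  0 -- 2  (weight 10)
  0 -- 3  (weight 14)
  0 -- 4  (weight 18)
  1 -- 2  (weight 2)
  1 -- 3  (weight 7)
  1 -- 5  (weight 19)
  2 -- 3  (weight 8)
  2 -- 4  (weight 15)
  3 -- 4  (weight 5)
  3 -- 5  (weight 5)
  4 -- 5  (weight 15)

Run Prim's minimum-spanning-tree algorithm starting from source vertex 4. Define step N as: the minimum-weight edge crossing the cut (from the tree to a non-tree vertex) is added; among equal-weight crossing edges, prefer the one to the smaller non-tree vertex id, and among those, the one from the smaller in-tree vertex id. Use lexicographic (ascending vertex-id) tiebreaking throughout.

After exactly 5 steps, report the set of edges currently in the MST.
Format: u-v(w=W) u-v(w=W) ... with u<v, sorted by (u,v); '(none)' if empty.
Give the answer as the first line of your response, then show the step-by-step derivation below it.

0-1(w=1) 1-2(w=2) 1-3(w=7) 3-4(w=5) 3-5(w=5)

step 1: add edge 3-4 (w=5); MST = {3-4(w=5)}
step 2: add edge 3-5 (w=5); MST = {3-4(w=5) 3-5(w=5)}
step 3: add edge 1-3 (w=7); MST = {1-3(w=7) 3-4(w=5) 3-5(w=5)}
step 4: add edge 0-1 (w=1); MST = {0-1(w=1) 1-3(w=7) 3-4(w=5) 3-5(w=5)}
step 5: add edge 1-2 (w=2); MST = {0-1(w=1) 1-2(w=2) 1-3(w=7) 3-4(w=5) 3-5(w=5)}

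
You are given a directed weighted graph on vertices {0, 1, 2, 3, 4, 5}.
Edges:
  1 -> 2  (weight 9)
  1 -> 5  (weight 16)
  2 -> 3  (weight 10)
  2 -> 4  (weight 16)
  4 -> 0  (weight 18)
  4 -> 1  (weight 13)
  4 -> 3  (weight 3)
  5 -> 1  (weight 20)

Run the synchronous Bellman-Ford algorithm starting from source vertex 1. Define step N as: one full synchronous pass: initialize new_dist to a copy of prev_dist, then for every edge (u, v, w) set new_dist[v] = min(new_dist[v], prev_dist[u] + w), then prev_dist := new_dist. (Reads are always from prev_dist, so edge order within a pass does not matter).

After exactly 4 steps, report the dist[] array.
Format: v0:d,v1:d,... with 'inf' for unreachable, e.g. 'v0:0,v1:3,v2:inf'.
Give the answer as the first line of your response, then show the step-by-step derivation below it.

v0:43,v1:0,v2:9,v3:19,v4:25,v5:16

step 1: dist = v0:inf,v1:0,v2:9,v3:inf,v4:inf,v5:16
step 2: dist = v0:inf,v1:0,v2:9,v3:19,v4:25,v5:16
step 3: dist = v0:43,v1:0,v2:9,v3:19,v4:25,v5:16
step 4: dist = v0:43,v1:0,v2:9,v3:19,v4:25,v5:16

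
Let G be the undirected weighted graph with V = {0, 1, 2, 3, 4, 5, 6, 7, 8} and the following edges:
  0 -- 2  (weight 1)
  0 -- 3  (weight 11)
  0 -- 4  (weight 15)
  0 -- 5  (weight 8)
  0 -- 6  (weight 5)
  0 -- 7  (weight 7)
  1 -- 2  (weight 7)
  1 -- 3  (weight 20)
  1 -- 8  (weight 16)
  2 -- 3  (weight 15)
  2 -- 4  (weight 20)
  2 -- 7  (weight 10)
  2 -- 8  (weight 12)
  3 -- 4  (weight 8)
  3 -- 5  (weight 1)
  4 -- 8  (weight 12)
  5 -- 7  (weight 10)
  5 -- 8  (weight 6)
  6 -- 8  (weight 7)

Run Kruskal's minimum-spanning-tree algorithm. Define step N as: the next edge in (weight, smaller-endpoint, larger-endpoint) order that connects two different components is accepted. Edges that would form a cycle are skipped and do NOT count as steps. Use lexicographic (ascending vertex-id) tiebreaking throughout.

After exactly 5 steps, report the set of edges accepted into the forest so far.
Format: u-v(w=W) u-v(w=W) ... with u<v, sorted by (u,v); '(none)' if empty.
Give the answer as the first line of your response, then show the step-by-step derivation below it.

0-2(w=1) 0-6(w=5) 0-7(w=7) 3-5(w=1) 5-8(w=6)

step 1: add edge 0-2 (w=1); MST = {0-2(w=1)}
step 2: add edge 3-5 (w=1); MST = {0-2(w=1) 3-5(w=1)}
step 3: add edge 0-6 (w=5); MST = {0-2(w=1) 0-6(w=5) 3-5(w=1)}
step 4: add edge 5-8 (w=6); MST = {0-2(w=1) 0-6(w=5) 3-5(w=1) 5-8(w=6)}
step 5: add edge 0-7 (w=7); MST = {0-2(w=1) 0-6(w=5) 0-7(w=7) 3-5(w=1) 5-8(w=6)}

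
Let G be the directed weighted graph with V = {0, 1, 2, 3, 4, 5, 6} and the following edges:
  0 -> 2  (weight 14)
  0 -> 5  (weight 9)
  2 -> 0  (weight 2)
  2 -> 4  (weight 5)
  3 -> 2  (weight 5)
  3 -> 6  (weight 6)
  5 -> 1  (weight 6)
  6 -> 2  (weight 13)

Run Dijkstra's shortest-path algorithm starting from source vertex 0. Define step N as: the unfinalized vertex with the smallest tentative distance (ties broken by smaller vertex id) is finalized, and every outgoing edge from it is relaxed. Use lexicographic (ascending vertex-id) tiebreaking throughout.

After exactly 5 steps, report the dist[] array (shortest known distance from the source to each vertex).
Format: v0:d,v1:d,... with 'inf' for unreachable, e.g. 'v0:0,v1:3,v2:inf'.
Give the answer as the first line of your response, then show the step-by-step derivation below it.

v0:0,v1:15,v2:14,v3:inf,v4:19,v5:9,v6:inf

step 1: dist = v0:0,v1:inf,v2:14,v3:inf,v4:inf,v5:9,v6:inf
step 2: dist = v0:0,v1:15,v2:14,v3:inf,v4:inf,v5:9,v6:inf
step 3: dist = v0:0,v1:15,v2:14,v3:inf,v4:19,v5:9,v6:inf
step 4: dist = v0:0,v1:15,v2:14,v3:inf,v4:19,v5:9,v6:inf
step 5: dist = v0:0,v1:15,v2:14,v3:inf,v4:19,v5:9,v6:inf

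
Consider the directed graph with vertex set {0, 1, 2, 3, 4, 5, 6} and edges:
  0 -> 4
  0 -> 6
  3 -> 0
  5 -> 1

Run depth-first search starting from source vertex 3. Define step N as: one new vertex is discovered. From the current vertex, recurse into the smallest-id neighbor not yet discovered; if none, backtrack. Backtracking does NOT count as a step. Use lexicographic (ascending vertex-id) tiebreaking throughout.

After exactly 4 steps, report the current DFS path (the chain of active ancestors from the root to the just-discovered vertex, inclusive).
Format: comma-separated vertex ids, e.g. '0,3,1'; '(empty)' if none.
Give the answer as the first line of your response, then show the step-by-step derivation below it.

3,0,6

step 1: discover 3; path=3; order=3
step 2: discover 0; path=3>0; order=3,0
step 3: discover 4; path=3>0>4; order=3,0,4
step 4: discover 6; path=3>0>6; order=3,0,4,6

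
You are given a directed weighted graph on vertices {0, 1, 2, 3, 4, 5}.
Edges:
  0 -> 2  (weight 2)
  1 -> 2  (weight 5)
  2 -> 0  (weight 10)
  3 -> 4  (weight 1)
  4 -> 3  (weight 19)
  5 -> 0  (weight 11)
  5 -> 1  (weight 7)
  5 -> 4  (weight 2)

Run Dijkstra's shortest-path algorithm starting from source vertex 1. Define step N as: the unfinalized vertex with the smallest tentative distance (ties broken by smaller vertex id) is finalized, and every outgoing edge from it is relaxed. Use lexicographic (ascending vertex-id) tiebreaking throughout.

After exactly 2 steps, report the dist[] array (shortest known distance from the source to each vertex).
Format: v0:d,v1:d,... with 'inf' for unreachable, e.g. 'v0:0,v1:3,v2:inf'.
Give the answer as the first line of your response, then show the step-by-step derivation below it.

v0:15,v1:0,v2:5,v3:inf,v4:inf,v5:inf

step 1: dist = v0:inf,v1:0,v2:5,v3:inf,v4:inf,v5:inf
step 2: dist = v0:15,v1:0,v2:5,v3:inf,v4:inf,v5:inf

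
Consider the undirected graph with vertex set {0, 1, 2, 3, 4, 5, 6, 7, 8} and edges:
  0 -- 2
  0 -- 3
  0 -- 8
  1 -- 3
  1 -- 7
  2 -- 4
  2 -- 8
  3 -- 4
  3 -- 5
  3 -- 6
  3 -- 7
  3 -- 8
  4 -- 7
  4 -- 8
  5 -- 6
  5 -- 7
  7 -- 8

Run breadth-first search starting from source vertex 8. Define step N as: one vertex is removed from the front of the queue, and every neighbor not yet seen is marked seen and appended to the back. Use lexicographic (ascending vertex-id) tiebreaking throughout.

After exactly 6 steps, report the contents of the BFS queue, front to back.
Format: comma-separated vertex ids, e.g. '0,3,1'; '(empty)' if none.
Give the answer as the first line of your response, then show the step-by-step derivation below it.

1,5,6

step 1: dequeue 8; queue=[0,2,3,4,7]; order=8
step 2: dequeue 0; queue=[2,3,4,7]; order=8,0
step 3: dequeue 2; queue=[3,4,7]; order=8,0,2
step 4: dequeue 3; queue=[4,7,1,5,6]; order=8,0,2,3
step 5: dequeue 4; queue=[7,1,5,6]; order=8,0,2,3,4
step 6: dequeue 7; queue=[1,5,6]; order=8,0,2,3,4,7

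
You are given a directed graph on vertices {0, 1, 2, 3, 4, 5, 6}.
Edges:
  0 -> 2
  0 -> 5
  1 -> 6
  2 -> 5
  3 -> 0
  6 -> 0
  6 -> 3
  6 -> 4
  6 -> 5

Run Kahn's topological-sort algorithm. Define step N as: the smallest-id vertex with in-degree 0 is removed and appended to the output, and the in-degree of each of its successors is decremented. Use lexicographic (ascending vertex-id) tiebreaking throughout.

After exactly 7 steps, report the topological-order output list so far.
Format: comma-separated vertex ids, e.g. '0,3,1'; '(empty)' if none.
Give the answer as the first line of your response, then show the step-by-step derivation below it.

1,6,3,0,2,4,5

step 1: output 1; order=[1]; indeg=(2,0,1,1,1,3,0)
step 2: output 6; order=[1,6]; indeg=(1,0,1,0,0,2,0)
step 3: output 3; order=[1,6,3]; indeg=(0,0,1,0,0,2,0)
step 4: output 0; order=[1,6,3,0]; indeg=(0,0,0,0,0,1,0)
step 5: output 2; order=[1,6,3,0,2]; indeg=(0,0,0,0,0,0,0)
step 6: output 4; order=[1,6,3,0,2,4]; indeg=(0,0,0,0,0,0,0)
step 7: output 5; order=[1,6,3,0,2,4,5]; indeg=(0,0,0,0,0,0,0)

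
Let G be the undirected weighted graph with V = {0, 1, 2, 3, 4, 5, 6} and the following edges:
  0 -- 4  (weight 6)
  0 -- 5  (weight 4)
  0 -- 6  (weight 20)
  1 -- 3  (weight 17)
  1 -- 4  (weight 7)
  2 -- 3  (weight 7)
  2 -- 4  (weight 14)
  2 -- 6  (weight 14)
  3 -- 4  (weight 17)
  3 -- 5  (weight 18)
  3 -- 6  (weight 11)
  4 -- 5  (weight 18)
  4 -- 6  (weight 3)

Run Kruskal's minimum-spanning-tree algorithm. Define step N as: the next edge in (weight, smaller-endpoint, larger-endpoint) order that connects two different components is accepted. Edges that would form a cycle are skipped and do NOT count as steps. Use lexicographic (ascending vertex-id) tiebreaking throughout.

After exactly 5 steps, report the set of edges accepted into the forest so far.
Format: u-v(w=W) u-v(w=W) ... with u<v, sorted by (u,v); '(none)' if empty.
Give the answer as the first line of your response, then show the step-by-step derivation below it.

0-4(w=6) 0-5(w=4) 1-4(w=7) 2-3(w=7) 4-6(w=3)

step 1: add edge 4-6 (w=3); MST = {4-6(w=3)}
step 2: add edge 0-5 (w=4); MST = {0-5(w=4) 4-6(w=3)}
step 3: add edge 0-4 (w=6); MST = {0-4(w=6) 0-5(w=4) 4-6(w=3)}
step 4: add edge 1-4 (w=7); MST = {0-4(w=6) 0-5(w=4) 1-4(w=7) 4-6(w=3)}
step 5: add edge 2-3 (w=7); MST = {0-4(w=6) 0-5(w=4) 1-4(w=7) 2-3(w=7) 4-6(w=3)}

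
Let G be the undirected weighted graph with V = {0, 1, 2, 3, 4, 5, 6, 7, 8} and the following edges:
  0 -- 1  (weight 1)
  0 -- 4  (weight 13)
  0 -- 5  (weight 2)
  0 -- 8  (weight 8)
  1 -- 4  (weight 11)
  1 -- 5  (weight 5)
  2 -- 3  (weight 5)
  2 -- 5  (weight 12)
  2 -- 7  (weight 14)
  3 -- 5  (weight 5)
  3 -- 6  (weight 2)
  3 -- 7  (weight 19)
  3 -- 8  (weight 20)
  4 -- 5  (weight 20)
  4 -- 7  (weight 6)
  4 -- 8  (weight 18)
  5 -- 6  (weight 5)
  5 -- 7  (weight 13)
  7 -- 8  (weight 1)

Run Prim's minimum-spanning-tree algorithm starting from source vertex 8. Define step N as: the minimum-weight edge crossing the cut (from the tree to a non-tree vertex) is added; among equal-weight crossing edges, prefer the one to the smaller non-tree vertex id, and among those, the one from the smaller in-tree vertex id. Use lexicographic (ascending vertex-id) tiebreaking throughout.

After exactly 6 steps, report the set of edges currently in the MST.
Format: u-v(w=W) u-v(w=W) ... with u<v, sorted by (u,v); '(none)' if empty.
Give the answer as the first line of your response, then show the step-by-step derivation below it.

0-1(w=1) 0-5(w=2) 0-8(w=8) 3-5(w=5) 4-7(w=6) 7-8(w=1)

step 1: add edge 7-8 (w=1); MST = {7-8(w=1)}
step 2: add edge 4-7 (w=6); MST = {4-7(w=6) 7-8(w=1)}
step 3: add edge 0-8 (w=8); MST = {0-8(w=8) 4-7(w=6) 7-8(w=1)}
step 4: add edge 0-1 (w=1); MST = {0-1(w=1) 0-8(w=8) 4-7(w=6) 7-8(w=1)}
step 5: add edge 0-5 (w=2); MST = {0-1(w=1) 0-5(w=2) 0-8(w=8) 4-7(w=6) 7-8(w=1)}
step 6: add edge 3-5 (w=5); MST = {0-1(w=1) 0-5(w=2) 0-8(w=8) 3-5(w=5) 4-7(w=6) 7-8(w=1)}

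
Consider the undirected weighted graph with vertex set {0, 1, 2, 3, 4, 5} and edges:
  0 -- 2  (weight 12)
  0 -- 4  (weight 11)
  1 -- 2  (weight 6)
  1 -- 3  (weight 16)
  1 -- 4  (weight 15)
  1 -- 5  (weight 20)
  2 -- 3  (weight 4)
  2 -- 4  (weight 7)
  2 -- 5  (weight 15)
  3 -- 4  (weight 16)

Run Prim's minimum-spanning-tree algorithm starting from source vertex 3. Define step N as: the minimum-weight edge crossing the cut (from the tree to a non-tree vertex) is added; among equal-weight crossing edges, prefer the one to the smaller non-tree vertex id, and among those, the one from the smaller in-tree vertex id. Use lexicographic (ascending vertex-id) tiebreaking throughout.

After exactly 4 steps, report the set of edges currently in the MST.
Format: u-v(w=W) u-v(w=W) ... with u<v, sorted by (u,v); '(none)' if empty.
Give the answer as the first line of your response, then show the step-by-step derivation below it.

0-4(w=11) 1-2(w=6) 2-3(w=4) 2-4(w=7)

step 1: add edge 2-3 (w=4); MST = {2-3(w=4)}
step 2: add edge 1-2 (w=6); MST = {1-2(w=6) 2-3(w=4)}
step 3: add edge 2-4 (w=7); MST = {1-2(w=6) 2-3(w=4) 2-4(w=7)}
step 4: add edge 0-4 (w=11); MST = {0-4(w=11) 1-2(w=6) 2-3(w=4) 2-4(w=7)}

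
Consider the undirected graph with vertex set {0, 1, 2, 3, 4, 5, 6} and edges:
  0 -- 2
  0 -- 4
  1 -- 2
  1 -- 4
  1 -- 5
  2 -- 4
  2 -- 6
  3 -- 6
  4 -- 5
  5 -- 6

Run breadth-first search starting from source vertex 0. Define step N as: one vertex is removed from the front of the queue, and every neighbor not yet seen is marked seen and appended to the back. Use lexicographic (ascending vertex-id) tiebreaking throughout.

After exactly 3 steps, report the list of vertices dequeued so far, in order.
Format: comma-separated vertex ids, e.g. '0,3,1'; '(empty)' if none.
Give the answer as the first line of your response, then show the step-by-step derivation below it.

0,2,4

step 1: dequeue 0; queue=[2,4]; order=0
step 2: dequeue 2; queue=[4,1,6]; order=0,2
step 3: dequeue 4; queue=[1,6,5]; order=0,2,4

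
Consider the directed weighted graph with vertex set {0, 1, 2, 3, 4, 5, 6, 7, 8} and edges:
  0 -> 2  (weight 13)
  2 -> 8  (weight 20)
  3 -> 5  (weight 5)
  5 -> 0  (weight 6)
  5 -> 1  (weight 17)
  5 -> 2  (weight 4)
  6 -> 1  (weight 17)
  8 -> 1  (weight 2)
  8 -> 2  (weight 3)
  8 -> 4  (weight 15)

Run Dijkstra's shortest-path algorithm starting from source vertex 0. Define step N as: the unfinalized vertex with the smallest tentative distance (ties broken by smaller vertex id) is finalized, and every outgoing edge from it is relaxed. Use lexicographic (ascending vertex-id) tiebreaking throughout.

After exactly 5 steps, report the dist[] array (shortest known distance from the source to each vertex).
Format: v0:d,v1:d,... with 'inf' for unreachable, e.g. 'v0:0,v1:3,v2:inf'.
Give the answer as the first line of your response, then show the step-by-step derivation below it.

v0:0,v1:35,v2:13,v3:inf,v4:48,v5:inf,v6:inf,v7:inf,v8:33

step 1: dist = v0:0,v1:inf,v2:13,v3:inf,v4:inf,v5:inf,v6:inf,v7:inf,v8:inf
step 2: dist = v0:0,v1:inf,v2:13,v3:inf,v4:inf,v5:inf,v6:inf,v7:inf,v8:33
step 3: dist = v0:0,v1:35,v2:13,v3:inf,v4:48,v5:inf,v6:inf,v7:inf,v8:33
step 4: dist = v0:0,v1:35,v2:13,v3:inf,v4:48,v5:inf,v6:inf,v7:inf,v8:33
step 5: dist = v0:0,v1:35,v2:13,v3:inf,v4:48,v5:inf,v6:inf,v7:inf,v8:33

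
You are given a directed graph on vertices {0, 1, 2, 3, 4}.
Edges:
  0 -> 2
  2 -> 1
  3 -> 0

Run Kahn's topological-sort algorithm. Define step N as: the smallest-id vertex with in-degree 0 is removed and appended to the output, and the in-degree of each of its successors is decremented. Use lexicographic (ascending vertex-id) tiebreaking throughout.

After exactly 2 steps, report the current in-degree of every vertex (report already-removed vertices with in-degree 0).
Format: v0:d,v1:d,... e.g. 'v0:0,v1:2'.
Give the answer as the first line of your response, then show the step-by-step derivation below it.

v0:0,v1:1,v2:0,v3:0,v4:0

step 1: output 3; order=[3]; indeg=(0,1,1,0,0)
step 2: output 0; order=[3,0]; indeg=(0,1,0,0,0)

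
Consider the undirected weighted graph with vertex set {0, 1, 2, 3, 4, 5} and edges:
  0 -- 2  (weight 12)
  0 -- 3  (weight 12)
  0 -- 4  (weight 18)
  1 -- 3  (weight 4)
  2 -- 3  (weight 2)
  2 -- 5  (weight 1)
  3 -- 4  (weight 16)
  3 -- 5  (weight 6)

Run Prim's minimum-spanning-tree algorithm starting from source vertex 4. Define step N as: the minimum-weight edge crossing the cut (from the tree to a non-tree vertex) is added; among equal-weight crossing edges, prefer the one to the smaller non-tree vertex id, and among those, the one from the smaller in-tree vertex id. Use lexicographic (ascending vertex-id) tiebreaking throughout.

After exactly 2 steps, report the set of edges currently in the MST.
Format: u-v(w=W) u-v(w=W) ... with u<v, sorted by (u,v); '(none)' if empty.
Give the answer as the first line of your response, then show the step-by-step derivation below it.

2-3(w=2) 3-4(w=16)

step 1: add edge 3-4 (w=16); MST = {3-4(w=16)}
step 2: add edge 2-3 (w=2); MST = {2-3(w=2) 3-4(w=16)}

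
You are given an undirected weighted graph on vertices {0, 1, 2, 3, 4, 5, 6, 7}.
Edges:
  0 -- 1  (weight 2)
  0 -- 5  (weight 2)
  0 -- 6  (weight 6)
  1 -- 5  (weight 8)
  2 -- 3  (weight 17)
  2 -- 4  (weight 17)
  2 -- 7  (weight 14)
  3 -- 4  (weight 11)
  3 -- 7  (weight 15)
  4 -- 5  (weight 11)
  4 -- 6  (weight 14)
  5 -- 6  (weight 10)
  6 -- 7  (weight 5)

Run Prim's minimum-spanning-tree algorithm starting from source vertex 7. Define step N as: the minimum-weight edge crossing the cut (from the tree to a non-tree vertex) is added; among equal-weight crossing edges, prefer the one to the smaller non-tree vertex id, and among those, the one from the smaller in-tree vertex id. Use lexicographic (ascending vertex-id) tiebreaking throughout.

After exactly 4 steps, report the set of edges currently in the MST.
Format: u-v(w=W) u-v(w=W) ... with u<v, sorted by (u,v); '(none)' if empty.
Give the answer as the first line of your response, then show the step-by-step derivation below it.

0-1(w=2) 0-5(w=2) 0-6(w=6) 6-7(w=5)

step 1: add edge 6-7 (w=5); MST = {6-7(w=5)}
step 2: add edge 0-6 (w=6); MST = {0-6(w=6) 6-7(w=5)}
step 3: add edge 0-1 (w=2); MST = {0-1(w=2) 0-6(w=6) 6-7(w=5)}
step 4: add edge 0-5 (w=2); MST = {0-1(w=2) 0-5(w=2) 0-6(w=6) 6-7(w=5)}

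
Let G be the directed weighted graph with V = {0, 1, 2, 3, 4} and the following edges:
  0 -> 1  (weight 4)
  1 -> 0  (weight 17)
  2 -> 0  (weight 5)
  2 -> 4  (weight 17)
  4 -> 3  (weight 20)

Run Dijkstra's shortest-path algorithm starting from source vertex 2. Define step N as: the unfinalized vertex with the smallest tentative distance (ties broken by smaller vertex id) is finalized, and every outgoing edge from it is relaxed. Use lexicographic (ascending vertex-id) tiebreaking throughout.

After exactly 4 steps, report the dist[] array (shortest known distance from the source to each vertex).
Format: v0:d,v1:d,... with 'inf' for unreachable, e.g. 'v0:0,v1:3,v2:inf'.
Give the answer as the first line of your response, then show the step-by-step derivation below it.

v0:5,v1:9,v2:0,v3:37,v4:17

step 1: dist = v0:5,v1:inf,v2:0,v3:inf,v4:17
step 2: dist = v0:5,v1:9,v2:0,v3:inf,v4:17
step 3: dist = v0:5,v1:9,v2:0,v3:inf,v4:17
step 4: dist = v0:5,v1:9,v2:0,v3:37,v4:17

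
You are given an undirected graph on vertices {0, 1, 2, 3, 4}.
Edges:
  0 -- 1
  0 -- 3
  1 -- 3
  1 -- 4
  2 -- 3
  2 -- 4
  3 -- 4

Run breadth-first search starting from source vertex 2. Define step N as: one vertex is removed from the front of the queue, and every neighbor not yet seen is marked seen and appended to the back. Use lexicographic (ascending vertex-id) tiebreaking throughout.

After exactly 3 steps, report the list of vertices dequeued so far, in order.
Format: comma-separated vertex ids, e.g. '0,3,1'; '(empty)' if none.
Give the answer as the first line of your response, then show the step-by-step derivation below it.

2,3,4

step 1: dequeue 2; queue=[3,4]; order=2
step 2: dequeue 3; queue=[4,0,1]; order=2,3
step 3: dequeue 4; queue=[0,1]; order=2,3,4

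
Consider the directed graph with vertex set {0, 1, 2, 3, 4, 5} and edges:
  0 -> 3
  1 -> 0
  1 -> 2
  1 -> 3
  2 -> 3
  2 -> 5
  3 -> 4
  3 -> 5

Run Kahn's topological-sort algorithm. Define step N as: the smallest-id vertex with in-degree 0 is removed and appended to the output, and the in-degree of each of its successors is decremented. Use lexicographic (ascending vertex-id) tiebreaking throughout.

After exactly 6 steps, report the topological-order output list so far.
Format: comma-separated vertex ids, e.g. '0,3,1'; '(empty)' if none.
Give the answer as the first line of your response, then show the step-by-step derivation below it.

1,0,2,3,4,5

step 1: output 1; order=[1]; indeg=(0,0,0,2,1,2)
step 2: output 0; order=[1,0]; indeg=(0,0,0,1,1,2)
step 3: output 2; order=[1,0,2]; indeg=(0,0,0,0,1,1)
step 4: output 3; order=[1,0,2,3]; indeg=(0,0,0,0,0,0)
step 5: output 4; order=[1,0,2,3,4]; indeg=(0,0,0,0,0,0)
step 6: output 5; order=[1,0,2,3,4,5]; indeg=(0,0,0,0,0,0)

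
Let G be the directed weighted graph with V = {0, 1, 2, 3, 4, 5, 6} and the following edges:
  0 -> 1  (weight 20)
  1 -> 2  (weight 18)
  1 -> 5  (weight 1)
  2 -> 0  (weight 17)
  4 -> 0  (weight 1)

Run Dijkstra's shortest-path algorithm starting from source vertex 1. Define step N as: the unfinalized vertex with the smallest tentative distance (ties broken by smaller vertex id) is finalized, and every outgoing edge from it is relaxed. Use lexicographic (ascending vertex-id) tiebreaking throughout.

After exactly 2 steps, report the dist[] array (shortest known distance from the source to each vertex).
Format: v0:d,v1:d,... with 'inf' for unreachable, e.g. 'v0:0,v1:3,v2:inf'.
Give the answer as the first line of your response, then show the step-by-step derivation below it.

v0:inf,v1:0,v2:18,v3:inf,v4:inf,v5:1,v6:inf

step 1: dist = v0:inf,v1:0,v2:18,v3:inf,v4:inf,v5:1,v6:inf
step 2: dist = v0:inf,v1:0,v2:18,v3:inf,v4:inf,v5:1,v6:inf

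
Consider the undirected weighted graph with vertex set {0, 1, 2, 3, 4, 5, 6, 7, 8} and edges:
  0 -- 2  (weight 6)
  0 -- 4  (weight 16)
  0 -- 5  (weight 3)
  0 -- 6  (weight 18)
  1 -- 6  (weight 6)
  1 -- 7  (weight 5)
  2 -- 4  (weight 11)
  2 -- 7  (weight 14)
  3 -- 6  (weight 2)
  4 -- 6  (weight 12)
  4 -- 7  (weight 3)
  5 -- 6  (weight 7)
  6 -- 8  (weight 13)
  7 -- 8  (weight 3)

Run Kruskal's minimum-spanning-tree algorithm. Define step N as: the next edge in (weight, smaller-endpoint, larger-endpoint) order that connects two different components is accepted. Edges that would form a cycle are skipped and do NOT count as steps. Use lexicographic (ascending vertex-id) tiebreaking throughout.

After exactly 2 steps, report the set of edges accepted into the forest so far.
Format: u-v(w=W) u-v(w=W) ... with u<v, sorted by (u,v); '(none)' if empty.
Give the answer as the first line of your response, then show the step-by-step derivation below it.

0-5(w=3) 3-6(w=2)

step 1: add edge 3-6 (w=2); MST = {3-6(w=2)}
step 2: add edge 0-5 (w=3); MST = {0-5(w=3) 3-6(w=2)}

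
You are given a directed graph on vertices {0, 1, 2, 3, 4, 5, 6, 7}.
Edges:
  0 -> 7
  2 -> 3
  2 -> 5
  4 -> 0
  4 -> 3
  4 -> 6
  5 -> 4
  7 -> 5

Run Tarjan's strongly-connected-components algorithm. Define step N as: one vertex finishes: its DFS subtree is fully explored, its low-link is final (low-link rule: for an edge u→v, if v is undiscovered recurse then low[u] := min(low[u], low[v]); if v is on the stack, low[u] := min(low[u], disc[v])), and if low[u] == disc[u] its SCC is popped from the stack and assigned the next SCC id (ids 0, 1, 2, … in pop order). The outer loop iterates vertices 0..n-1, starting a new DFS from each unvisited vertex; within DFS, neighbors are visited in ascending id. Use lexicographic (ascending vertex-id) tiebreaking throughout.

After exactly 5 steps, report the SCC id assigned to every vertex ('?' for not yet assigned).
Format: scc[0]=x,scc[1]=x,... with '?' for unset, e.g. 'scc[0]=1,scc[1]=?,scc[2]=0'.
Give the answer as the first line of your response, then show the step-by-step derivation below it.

scc[0]=?,scc[1]=?,scc[2]=?,scc[3]=0,scc[4]=?,scc[5]=?,scc[6]=1,scc[7]=?

step 1: low=(low[0]=0,low[1]=?,low[2]=?,low[3]=4,low[4]=0,low[5]=2,low[6]=?,low[7]=1); scc=(scc[0]=?,scc[1]=?,scc[2]=?,scc[3]=0,scc[4]=?,scc[5]=?,scc[6]=?,scc[7]=?)
step 2: low=(low[0]=0,low[1]=?,low[2]=?,low[3]=4,low[4]=0,low[5]=2,low[6]=5,low[7]=1); scc=(scc[0]=?,scc[1]=?,scc[2]=?,scc[3]=0,scc[4]=?,scc[5]=?,scc[6]=1,scc[7]=?)
step 3: low=(low[0]=0,low[1]=?,low[2]=?,low[3]=4,low[4]=0,low[5]=2,low[6]=5,low[7]=1); scc=(scc[0]=?,scc[1]=?,scc[2]=?,scc[3]=0,scc[4]=?,scc[5]=?,scc[6]=1,scc[7]=?)
step 4: low=(low[0]=0,low[1]=?,low[2]=?,low[3]=4,low[4]=0,low[5]=0,low[6]=5,low[7]=1); scc=(scc[0]=?,scc[1]=?,scc[2]=?,scc[3]=0,scc[4]=?,scc[5]=?,scc[6]=1,scc[7]=?)
step 5: low=(low[0]=0,low[1]=?,low[2]=?,low[3]=4,low[4]=0,low[5]=0,low[6]=5,low[7]=0); scc=(scc[0]=?,scc[1]=?,scc[2]=?,scc[3]=0,scc[4]=?,scc[5]=?,scc[6]=1,scc[7]=?)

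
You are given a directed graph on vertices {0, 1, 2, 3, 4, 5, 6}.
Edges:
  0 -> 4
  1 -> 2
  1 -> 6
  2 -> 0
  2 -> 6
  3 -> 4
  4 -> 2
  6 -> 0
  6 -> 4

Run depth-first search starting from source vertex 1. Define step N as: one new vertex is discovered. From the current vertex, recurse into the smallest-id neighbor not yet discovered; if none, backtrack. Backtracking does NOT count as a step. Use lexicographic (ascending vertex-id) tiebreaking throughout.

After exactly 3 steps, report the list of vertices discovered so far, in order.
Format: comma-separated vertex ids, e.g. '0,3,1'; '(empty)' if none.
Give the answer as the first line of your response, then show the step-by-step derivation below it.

1,2,0

step 1: discover 1; path=1; order=1
step 2: discover 2; path=1>2; order=1,2
step 3: discover 0; path=1>2>0; order=1,2,0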